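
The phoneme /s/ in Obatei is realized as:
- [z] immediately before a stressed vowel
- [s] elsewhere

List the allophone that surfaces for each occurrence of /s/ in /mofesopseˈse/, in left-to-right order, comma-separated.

Occurrence 1 (position 5): no conditioning environment matches → elsewhere allophone [s].
Occurrence 2 (position 8): no conditioning environment matches → elsewhere allophone [s].
Occurrence 3 (position 10): immediately before a stressed vowel → [z].

[s], [s], [z]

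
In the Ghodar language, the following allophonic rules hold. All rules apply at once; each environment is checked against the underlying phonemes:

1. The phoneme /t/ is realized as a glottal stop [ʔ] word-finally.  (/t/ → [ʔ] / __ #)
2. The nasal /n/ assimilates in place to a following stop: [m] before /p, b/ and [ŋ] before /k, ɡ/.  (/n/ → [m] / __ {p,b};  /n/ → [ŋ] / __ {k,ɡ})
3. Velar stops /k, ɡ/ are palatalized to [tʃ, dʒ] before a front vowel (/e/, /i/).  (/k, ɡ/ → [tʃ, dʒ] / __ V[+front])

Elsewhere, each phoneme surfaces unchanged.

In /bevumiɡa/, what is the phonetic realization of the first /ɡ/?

[ɡ]

/ɡ/ (between /i/ and /a/) fails the environment for rule 3, so it stays [ɡ].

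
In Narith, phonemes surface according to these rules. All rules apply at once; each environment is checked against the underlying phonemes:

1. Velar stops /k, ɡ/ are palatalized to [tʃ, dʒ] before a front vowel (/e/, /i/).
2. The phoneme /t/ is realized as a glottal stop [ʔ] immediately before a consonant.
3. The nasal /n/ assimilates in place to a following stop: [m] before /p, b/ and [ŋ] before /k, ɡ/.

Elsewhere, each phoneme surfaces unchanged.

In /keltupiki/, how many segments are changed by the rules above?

Segments that undergo a rule: /k/ → [tʃ] (rule 1); /k/ → [tʃ] (rule 1).
All other segments surface unchanged.

2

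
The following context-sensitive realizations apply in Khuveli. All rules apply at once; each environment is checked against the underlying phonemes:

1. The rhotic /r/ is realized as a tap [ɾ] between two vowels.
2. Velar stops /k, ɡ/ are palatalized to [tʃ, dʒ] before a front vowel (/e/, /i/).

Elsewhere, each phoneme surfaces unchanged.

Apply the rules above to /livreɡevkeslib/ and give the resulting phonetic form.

[livredʒevtʃeslib]

/l/ (word-initial) is unaffected → [l].
/i/ (between /l/ and /v/) is unaffected → [i].
/v/ — not in any rule's target class → [v].
/r/ (between /v/ and /e/): rule 1 targets it, but not between two vowels → unchanged [r].
/e/ (between /r/ and /ɡ/): no rule targets it → [e].
/ɡ/ — between /e/ and /e/, before a front vowel — surfaces as [dʒ] (rule 2).
/e/ — not in any rule's target class → [e].
/v/ (between /e/ and /k/): no rule targets it → [v].
/k/ meets the environment for rule 2 (before a front vowel) → [tʃ].
/e/ stays [e].
/s/ — not in any rule's target class → [s].
/l/ (between /s/ and /i/): no rule targets it → [l].
/i/ — not in any rule's target class → [i].
/b/ — not in any rule's target class → [b].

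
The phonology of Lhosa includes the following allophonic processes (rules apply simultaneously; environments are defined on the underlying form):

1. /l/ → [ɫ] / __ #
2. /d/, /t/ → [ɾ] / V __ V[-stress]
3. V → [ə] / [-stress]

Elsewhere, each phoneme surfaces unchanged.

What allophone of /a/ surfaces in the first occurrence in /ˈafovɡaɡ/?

[a]

/a/ (word-initial): rule 3 targets it, but not in an unstressed syllable → unchanged [a].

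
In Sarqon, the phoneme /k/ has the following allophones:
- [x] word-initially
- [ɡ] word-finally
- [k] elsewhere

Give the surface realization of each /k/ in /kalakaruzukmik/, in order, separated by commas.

[x], [k], [k], [ɡ]

Occurrence 1 (position 1): word-initially → [x].
Occurrence 2 (position 5): no conditioning environment matches → elsewhere allophone [k].
Occurrence 3 (position 11): no conditioning environment matches → elsewhere allophone [k].
Occurrence 4 (position 14): word-finally → [ɡ].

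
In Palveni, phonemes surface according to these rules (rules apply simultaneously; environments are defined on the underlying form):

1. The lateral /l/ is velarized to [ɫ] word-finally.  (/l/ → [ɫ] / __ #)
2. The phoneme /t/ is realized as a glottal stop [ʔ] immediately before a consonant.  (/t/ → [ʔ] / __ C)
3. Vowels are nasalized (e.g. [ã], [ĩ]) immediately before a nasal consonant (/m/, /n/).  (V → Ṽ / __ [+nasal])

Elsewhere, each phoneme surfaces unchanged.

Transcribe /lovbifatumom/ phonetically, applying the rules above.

/l/ (word-initial) is in the target of rule 1 but the environment (word-finally) is not met → [l].
/o/ (between /l/ and /v/): rule 3 targets it, but not before a nasal consonant → unchanged [o].
/v/ stays [v].
/b/ stays [b].
/i/ (between /b/ and /f/): rule 3 targets it, but not before a nasal consonant → unchanged [i].
/f/ — not in any rule's target class → [f].
/a/ (between /f/ and /t/): rule 3 targets it, but not before a nasal consonant → unchanged [a].
/t/ (between /a/ and /u/) fails the environment for rule 2, so it stays [t].
/u/ — between /t/ and /m/, before a nasal consonant — surfaces as [ũ] (rule 3).
/m/ stays [m].
/o/ meets the environment for rule 3 (before a nasal consonant) → [õ].
/m/ — not in any rule's target class → [m].

[lovbifatũmõm]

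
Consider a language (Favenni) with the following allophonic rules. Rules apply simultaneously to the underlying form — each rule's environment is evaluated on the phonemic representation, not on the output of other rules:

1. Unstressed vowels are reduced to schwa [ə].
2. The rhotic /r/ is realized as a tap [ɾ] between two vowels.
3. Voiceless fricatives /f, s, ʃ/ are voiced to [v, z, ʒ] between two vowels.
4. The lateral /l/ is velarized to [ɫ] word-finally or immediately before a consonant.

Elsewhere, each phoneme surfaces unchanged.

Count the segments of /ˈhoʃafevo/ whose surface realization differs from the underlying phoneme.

5

Segments that undergo a rule: /ʃ/ → [ʒ] (rule 3); /a/ → [ə] (rule 1); /f/ → [v] (rule 3); /e/ → [ə] (rule 1); /o/ → [ə] (rule 1).
All other segments surface unchanged.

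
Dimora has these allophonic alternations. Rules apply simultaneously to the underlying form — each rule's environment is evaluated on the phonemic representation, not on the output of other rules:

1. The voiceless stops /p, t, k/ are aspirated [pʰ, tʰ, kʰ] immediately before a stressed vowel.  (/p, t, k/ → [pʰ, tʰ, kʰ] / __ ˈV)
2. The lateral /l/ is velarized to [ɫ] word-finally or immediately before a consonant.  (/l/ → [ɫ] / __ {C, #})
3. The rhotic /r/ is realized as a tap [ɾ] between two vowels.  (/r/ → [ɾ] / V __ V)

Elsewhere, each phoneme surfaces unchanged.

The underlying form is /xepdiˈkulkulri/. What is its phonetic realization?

[xepdiˈkʰuɫkuɫri]

/x/ (word-initial): no rule targets it → [x].
/e/ (between /x/ and /p/): no rule targets it → [e].
/p/ (between /e/ and /d/) is in the target of rule 1 but the environment (immediately before a stressed vowel) is not met → [p].
/d/ stays [d].
/i/ — not in any rule's target class → [i].
/k/ (between /i/ and /u/) occurs immediately before a stressed vowel → [kʰ] by rule 1.
/u/ (between /k/ and /l/): no rule targets it → [u].
/l/ (between /u/ and /k/): word-finally or immediately before a consonant, so rule 2 applies → [ɫ].
/k/ (between /l/ and /u/) is in the target of rule 1 but the environment (immediately before a stressed vowel) is not met → [k].
/u/ stays [u].
/l/ (between /u/ and /r/): word-finally or immediately before a consonant, so rule 2 applies → [ɫ].
/r/ (between /l/ and /i/): rule 3 targets it, but not between two vowels → unchanged [r].
/i/ — not in any rule's target class → [i].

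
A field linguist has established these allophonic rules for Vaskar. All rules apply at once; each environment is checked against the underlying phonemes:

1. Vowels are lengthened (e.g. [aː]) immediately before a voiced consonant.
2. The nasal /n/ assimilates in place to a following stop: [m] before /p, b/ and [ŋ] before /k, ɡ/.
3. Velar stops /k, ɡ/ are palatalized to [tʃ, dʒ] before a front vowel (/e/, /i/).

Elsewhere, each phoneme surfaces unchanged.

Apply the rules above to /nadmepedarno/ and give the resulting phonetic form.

[naːdmepeːdaːrno]

/n/ (word-initial) fails the environment for rule 2, so it stays [n].
Rule 1 applies to /a/ (between /n/ and /d/: before a voiced consonant) → [aː].
/d/ (between /a/ and /m/): no rule targets it → [d].
/m/ (between /d/ and /e/) is unaffected → [m].
/e/ (between /m/ and /p/) is in the target of rule 1 but the environment (before a voiced consonant) is not met → [e].
/p/ stays [p].
Rule 1 applies to /e/ (between /p/ and /d/: before a voiced consonant) → [eː].
/d/ stays [d].
/a/ — between /d/ and /r/, before a voiced consonant — surfaces as [aː] (rule 1).
/r/ (between /a/ and /n/) is unaffected → [r].
/n/ (between /r/ and /o/) fails the environment for rule 2, so it stays [n].
/o/ (word-final): rule 1 targets it, but not before a voiced consonant → unchanged [o].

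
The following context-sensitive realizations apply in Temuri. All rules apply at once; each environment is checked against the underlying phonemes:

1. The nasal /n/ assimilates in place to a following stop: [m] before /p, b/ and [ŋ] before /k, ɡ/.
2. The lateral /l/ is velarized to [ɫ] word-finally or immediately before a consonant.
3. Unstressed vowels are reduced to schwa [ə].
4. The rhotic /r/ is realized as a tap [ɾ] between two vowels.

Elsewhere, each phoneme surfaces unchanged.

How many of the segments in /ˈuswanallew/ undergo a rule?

Segments that undergo a rule: /a/ → [ə] (rule 3); /a/ → [ə] (rule 3); /l/ → [ɫ] (rule 2); /e/ → [ə] (rule 3).
All other segments surface unchanged.

4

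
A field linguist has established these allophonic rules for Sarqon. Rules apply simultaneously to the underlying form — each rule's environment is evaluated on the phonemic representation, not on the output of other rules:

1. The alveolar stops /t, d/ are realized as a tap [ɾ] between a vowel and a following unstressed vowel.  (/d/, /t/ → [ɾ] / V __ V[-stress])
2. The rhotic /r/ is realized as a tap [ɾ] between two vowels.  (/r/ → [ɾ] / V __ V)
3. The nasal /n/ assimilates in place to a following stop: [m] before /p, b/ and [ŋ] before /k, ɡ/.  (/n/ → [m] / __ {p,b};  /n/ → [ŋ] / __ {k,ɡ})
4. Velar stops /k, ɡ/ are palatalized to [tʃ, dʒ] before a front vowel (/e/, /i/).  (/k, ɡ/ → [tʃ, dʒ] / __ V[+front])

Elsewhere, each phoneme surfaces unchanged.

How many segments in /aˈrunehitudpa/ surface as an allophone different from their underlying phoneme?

2

Segments that undergo a rule: /r/ → [ɾ] (rule 2); /t/ → [ɾ] (rule 1).
All other segments surface unchanged.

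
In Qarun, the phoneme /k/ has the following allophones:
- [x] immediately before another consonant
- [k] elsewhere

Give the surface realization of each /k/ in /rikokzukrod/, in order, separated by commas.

Occurrence 1 (position 3): no conditioning environment matches → elsewhere allophone [k].
Occurrence 2 (position 5): immediately before another consonant → [x].
Occurrence 3 (position 8): immediately before another consonant → [x].

[k], [x], [x]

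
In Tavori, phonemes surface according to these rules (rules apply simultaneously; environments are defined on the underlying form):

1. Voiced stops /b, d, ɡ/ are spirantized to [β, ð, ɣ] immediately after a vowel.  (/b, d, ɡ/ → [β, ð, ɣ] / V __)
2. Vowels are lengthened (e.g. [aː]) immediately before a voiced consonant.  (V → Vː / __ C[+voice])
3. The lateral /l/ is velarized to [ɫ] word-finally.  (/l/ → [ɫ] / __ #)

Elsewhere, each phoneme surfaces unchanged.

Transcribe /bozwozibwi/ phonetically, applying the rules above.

[boːzwoːziːβwi]

/b/ — word-initial; rule 1 does not apply here → [b].
/o/ meets the environment for rule 2 (before a voiced consonant) → [oː].
/o/ (between /w/ and /z/): before a voiced consonant, so rule 2 applies → [oː].
/i/ meets the environment for rule 2 (before a voiced consonant) → [iː].
Rule 1 applies to /b/ (between /i/ and /w/: immediately after a vowel) → [β].
/i/ — word-final; rule 2 does not apply here → [i].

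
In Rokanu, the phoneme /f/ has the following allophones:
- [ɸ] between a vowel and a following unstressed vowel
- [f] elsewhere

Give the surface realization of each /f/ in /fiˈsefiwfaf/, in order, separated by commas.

[f], [ɸ], [f], [f]

Occurrence 1 (position 1): no conditioning environment matches → elsewhere allophone [f].
Occurrence 2 (position 5): between a vowel and a following unstressed vowel → [ɸ].
Occurrence 3 (position 8): no conditioning environment matches → elsewhere allophone [f].
Occurrence 4 (position 10): no conditioning environment matches → elsewhere allophone [f].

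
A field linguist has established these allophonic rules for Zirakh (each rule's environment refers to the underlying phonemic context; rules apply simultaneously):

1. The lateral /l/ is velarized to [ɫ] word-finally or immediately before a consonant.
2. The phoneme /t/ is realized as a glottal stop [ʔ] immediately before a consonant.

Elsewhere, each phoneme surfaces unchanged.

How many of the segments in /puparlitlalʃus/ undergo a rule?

2

Segments that undergo a rule: /t/ → [ʔ] (rule 2); /l/ → [ɫ] (rule 1).
All other segments surface unchanged.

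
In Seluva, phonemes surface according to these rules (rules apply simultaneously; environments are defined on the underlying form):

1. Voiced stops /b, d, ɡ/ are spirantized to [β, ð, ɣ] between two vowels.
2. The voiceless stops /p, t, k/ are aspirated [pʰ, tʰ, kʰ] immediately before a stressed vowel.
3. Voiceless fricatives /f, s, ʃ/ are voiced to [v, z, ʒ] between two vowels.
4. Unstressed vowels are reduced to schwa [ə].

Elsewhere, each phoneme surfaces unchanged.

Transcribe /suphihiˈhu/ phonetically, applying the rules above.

/s/ — word-initial; rule 3 does not apply here → [s].
Rule 4 applies to /u/ (between /s/ and /p/: in an unstressed syllable) → [ə].
/p/ — between /u/ and /h/; rule 2 does not apply here → [p].
/h/ (between /p/ and /i/) is unaffected → [h].
/i/ — between /h/ and /h/, in an unstressed syllable — surfaces as [ə] (rule 4).
/h/ (between /i/ and /i/) is unaffected → [h].
/i/ (between /h/ and /h/) occurs in an unstressed syllable → [ə] by rule 4.
/h/ stays [h].
/u/ (word-final) is in the target of rule 4 but the environment (in an unstressed syllable) is not met → [u].

[səphəhəˈhu]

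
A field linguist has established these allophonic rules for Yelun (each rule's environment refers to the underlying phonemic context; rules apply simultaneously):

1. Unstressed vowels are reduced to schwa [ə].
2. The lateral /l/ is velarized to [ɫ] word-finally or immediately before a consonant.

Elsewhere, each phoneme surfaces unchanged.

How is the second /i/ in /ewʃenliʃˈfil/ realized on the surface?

/i/ (between /f/ and /l/) is in the target of rule 1 but the environment (in an unstressed syllable) is not met → [i].

[i]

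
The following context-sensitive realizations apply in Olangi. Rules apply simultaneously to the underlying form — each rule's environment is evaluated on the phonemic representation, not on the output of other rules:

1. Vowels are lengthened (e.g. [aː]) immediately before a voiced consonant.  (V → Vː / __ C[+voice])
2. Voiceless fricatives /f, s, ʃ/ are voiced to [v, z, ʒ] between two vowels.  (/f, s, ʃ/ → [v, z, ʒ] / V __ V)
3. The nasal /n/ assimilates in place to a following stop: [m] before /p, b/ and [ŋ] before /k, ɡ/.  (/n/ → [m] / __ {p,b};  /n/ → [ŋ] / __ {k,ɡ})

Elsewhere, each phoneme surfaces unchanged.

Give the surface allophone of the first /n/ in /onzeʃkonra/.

/n/ — between /o/ and /z/; rule 3 does not apply here → [n].

[n]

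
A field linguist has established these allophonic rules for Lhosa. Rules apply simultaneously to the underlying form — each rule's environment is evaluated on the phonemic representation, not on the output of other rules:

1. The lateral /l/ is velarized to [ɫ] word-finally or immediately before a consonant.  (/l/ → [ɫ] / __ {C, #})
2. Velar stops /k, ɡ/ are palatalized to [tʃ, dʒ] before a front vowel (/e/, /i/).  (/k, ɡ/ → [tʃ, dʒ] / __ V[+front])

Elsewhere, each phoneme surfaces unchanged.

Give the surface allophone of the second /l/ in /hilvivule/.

/l/ — between /u/ and /e/; rule 1 does not apply here → [l].

[l]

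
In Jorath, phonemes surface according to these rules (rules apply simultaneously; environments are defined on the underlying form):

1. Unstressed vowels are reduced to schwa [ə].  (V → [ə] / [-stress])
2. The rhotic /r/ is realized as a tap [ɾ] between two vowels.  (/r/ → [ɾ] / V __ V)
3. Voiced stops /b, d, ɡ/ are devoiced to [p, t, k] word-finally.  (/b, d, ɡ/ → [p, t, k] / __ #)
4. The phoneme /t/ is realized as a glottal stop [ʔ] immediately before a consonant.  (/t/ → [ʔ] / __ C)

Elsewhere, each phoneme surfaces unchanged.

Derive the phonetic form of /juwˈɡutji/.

[jəwˈɡuʔjə]

/j/ (word-initial): no rule targets it → [j].
/u/ meets the environment for rule 1 (in an unstressed syllable) → [ə].
/w/ — not in any rule's target class → [w].
/ɡ/ — between /w/ and /u/; rule 3 does not apply here → [ɡ].
/u/ (between /ɡ/ and /t/) is in the target of rule 1 but the environment (in an unstressed syllable) is not met → [u].
/t/ meets the environment for rule 4 (immediately before a consonant) → [ʔ].
/j/ — not in any rule's target class → [j].
/i/ — word-final, in an unstressed syllable — surfaces as [ə] (rule 1).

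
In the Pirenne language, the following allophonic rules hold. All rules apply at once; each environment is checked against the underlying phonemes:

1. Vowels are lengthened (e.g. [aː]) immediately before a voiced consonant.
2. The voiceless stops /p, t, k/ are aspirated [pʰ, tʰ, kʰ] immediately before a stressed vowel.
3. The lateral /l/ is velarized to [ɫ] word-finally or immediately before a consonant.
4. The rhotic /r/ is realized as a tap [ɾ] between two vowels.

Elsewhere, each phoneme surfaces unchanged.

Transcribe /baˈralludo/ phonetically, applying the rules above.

[baːˈɾaːɫluːdo]

/b/ stays [b].
Rule 1 applies to /a/ (between /b/ and /r/: before a voiced consonant) → [aː].
/r/ — between /a/ and /a/, between two vowels — surfaces as [ɾ] (rule 4).
/a/ (between /r/ and /l/): before a voiced consonant, so rule 1 applies → [aː].
/l/ (between /a/ and /l/): word-finally or immediately before a consonant, so rule 3 applies → [ɫ].
/l/ (between /l/ and /u/) is in the target of rule 3 but the environment (word-finally or immediately before a consonant) is not met → [l].
Rule 1 applies to /u/ (between /l/ and /d/: before a voiced consonant) → [uː].
/d/ (between /u/ and /o/): no rule targets it → [d].
/o/ (word-final): rule 1 targets it, but not before a voiced consonant → unchanged [o].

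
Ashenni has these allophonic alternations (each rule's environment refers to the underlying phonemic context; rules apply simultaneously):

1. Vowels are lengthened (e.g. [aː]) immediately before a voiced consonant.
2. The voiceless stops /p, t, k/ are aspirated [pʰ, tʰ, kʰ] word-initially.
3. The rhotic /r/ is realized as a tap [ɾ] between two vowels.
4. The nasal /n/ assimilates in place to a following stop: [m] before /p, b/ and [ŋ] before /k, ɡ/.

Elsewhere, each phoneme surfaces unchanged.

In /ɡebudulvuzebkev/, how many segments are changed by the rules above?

6

Segments that undergo a rule: /e/ → [eː] (rule 1); /u/ → [uː] (rule 1); /u/ → [uː] (rule 1); /u/ → [uː] (rule 1); /e/ → [eː] (rule 1); /e/ → [eː] (rule 1).
All other segments surface unchanged.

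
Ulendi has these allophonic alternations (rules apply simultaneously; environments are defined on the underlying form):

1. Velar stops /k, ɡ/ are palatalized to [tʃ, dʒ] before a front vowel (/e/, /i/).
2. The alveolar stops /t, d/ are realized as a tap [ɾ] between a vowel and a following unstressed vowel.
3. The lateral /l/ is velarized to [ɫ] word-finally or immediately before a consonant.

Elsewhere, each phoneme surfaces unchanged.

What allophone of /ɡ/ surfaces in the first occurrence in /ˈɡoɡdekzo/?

[ɡ]

/ɡ/ (word-initial): rule 1 targets it, but not before a front vowel → unchanged [ɡ].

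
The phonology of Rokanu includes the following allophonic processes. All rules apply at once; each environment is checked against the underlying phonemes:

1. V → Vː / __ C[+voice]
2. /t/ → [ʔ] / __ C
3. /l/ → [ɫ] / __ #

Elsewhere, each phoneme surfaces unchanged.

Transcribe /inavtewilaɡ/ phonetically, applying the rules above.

[iːnaːvteːwiːlaːɡ]

/i/ (word-initial): before a voiced consonant, so rule 1 applies → [iː].
/n/ (between /i/ and /a/): no rule targets it → [n].
/a/ (between /n/ and /v/) occurs before a voiced consonant → [aː] by rule 1.
/v/ — not in any rule's target class → [v].
/t/ (between /v/ and /e/) fails the environment for rule 2, so it stays [t].
/e/ (between /t/ and /w/) occurs before a voiced consonant → [eː] by rule 1.
/w/ stays [w].
/i/ meets the environment for rule 1 (before a voiced consonant) → [iː].
/l/ — between /i/ and /a/; rule 3 does not apply here → [l].
Rule 1 applies to /a/ (between /l/ and /ɡ/: before a voiced consonant) → [aː].
/ɡ/ (word-final): no rule targets it → [ɡ].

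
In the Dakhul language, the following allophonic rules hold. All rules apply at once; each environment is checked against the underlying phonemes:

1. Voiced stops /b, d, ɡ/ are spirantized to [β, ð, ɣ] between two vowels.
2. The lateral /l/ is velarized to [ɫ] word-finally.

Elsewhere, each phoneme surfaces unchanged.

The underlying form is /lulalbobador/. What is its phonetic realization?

/l/ (word-initial): rule 2 targets it, but not word-finally → unchanged [l].
/u/ stays [u].
/l/ (between /u/ and /a/) fails the environment for rule 2, so it stays [l].
/a/ (between /l/ and /l/) is unaffected → [a].
/l/ (between /a/ and /b/) fails the environment for rule 2, so it stays [l].
/b/ (between /l/ and /o/) is in the target of rule 1 but the environment (between two vowels) is not met → [b].
/o/ — not in any rule's target class → [o].
Rule 1 applies to /b/ (between /o/ and /a/: between two vowels) → [β].
/a/ (between /b/ and /d/) is unaffected → [a].
/d/ meets the environment for rule 1 (between two vowels) → [ð].
/o/ (between /d/ and /r/) is unaffected → [o].
/r/ stays [r].

[lulalboβaðor]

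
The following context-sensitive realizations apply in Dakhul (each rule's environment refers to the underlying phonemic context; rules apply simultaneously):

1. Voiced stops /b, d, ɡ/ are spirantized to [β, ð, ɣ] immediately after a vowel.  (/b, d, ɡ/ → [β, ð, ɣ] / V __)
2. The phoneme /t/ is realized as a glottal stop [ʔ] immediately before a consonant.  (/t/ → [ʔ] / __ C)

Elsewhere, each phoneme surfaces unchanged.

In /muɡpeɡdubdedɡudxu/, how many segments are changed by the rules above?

5

Segments that undergo a rule: /ɡ/ → [ɣ] (rule 1); /ɡ/ → [ɣ] (rule 1); /b/ → [β] (rule 1); /d/ → [ð] (rule 1); /d/ → [ð] (rule 1).
All other segments surface unchanged.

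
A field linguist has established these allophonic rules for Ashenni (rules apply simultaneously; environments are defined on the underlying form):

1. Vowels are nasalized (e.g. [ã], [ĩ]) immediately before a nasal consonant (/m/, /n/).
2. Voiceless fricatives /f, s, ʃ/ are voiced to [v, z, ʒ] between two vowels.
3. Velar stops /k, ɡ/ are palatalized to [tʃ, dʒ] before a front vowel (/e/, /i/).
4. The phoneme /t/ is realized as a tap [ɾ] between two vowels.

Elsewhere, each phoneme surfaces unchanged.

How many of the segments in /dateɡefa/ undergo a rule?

3

Segments that undergo a rule: /t/ → [ɾ] (rule 4); /ɡ/ → [dʒ] (rule 3); /f/ → [v] (rule 2).
All other segments surface unchanged.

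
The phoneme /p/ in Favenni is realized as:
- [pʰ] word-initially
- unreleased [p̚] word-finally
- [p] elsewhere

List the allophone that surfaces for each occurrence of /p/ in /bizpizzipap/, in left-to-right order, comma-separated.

Occurrence 1 (position 4): no conditioning environment matches → elsewhere allophone [p].
Occurrence 2 (position 9): no conditioning environment matches → elsewhere allophone [p].
Occurrence 3 (position 11): word-finally → [p̚].

[p], [p], [p̚]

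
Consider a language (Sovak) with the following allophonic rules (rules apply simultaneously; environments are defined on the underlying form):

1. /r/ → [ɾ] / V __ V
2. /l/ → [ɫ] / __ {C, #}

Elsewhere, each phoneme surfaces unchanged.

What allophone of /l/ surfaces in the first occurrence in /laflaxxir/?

/l/ (word-initial) is in the target of rule 2 but the environment (word-finally or immediately before a consonant) is not met → [l].

[l]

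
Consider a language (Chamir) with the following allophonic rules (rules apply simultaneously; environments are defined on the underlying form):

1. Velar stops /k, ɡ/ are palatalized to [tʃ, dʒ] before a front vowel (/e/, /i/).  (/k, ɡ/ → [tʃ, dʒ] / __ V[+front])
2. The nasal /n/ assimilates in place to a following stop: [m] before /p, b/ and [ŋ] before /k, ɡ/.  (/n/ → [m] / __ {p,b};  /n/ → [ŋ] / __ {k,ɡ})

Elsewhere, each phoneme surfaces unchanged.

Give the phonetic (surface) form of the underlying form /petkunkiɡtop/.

/p/ — not in any rule's target class → [p].
/e/ (between /p/ and /t/): no rule targets it → [e].
/t/ stays [t].
/k/ (between /t/ and /u/): rule 1 targets it, but not before a front vowel → unchanged [k].
/u/ (between /k/ and /n/): no rule targets it → [u].
/n/ (between /u/ and /k/): before a labial or velar stop, so rule 2 applies → [ŋ].
Rule 1 applies to /k/ (between /n/ and /i/: before a front vowel) → [tʃ].
/i/ — not in any rule's target class → [i].
/ɡ/ (between /i/ and /t/): rule 1 targets it, but not before a front vowel → unchanged [ɡ].
/t/ — not in any rule's target class → [t].
/o/ (between /t/ and /p/): no rule targets it → [o].
/p/ stays [p].

[petkuŋtʃiɡtop]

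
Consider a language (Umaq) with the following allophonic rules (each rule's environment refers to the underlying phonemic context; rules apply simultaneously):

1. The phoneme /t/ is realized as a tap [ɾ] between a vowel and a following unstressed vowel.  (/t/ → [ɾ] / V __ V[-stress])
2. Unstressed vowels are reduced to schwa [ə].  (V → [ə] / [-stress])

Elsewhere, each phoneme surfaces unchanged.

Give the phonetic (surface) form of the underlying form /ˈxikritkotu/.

[ˈxikrətkəɾə]

/x/ — not in any rule's target class → [x].
/i/ (between /x/ and /k/) is in the target of rule 2 but the environment (in an unstressed syllable) is not met → [i].
/k/ (between /i/ and /r/): no rule targets it → [k].
/r/ (between /k/ and /i/) is unaffected → [r].
/i/ — between /r/ and /t/, in an unstressed syllable — surfaces as [ə] (rule 2).
/t/ (between /i/ and /k/): rule 1 targets it, but not between a vowel and a following unstressed vowel → unchanged [t].
/k/ — not in any rule's target class → [k].
/o/ (between /k/ and /t/) occurs in an unstressed syllable → [ə] by rule 2.
/t/ — between /o/ and /u/, between a vowel and a following unstressed vowel — surfaces as [ɾ] (rule 1).
Rule 2 applies to /u/ (word-final: in an unstressed syllable) → [ə].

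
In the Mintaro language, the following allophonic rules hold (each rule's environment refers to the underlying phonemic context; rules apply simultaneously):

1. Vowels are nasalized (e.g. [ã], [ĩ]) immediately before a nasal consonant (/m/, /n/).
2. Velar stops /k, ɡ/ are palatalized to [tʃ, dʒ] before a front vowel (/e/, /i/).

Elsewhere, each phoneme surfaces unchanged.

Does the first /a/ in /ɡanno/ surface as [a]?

No

/a/ meets the environment for rule 1 (before a nasal consonant) → [ã].
The actual realization is [ã], not [a].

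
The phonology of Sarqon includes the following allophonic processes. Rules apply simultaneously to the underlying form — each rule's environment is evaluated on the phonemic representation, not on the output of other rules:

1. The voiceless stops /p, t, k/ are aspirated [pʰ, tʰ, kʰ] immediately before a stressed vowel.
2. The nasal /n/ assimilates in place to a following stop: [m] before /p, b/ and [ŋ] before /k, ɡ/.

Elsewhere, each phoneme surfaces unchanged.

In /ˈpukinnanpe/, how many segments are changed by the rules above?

Segments that undergo a rule: /p/ → [pʰ] (rule 1); /n/ → [m] (rule 2).
All other segments surface unchanged.

2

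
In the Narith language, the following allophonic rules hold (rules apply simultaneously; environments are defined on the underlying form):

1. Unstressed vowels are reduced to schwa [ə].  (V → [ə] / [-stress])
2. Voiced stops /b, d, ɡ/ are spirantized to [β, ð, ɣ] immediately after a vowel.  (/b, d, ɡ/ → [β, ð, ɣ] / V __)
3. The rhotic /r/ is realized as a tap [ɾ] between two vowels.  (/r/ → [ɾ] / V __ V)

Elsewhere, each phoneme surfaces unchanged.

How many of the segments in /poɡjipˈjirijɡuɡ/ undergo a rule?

Segments that undergo a rule: /o/ → [ə] (rule 1); /ɡ/ → [ɣ] (rule 2); /i/ → [ə] (rule 1); /r/ → [ɾ] (rule 3); /i/ → [ə] (rule 1); /u/ → [ə] (rule 1); /ɡ/ → [ɣ] (rule 2).
All other segments surface unchanged.

7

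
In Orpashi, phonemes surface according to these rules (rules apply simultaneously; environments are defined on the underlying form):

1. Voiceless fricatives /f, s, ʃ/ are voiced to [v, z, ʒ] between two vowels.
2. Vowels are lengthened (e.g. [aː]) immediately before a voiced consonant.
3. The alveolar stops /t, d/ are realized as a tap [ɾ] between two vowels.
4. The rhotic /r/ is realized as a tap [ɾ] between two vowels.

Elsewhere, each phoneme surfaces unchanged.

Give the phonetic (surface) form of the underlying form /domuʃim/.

/d/ (word-initial): rule 3 targets it, but not between two vowels → unchanged [d].
/o/ meets the environment for rule 2 (before a voiced consonant) → [oː].
/m/ stays [m].
/u/ — between /m/ and /ʃ/; rule 2 does not apply here → [u].
Rule 1 applies to /ʃ/ (between /u/ and /i/: between two vowels) → [ʒ].
Rule 2 applies to /i/ (between /ʃ/ and /m/: before a voiced consonant) → [iː].
/m/ stays [m].

[doːmuʒiːm]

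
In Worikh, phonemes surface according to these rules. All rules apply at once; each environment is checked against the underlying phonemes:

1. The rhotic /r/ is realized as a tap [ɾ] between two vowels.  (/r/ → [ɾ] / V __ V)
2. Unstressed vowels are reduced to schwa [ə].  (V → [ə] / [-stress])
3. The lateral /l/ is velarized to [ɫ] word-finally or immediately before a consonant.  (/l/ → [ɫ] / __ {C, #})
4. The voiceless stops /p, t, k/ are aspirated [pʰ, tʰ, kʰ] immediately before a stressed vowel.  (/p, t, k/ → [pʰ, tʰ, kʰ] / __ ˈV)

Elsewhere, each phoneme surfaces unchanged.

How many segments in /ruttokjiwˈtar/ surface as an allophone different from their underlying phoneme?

4

Segments that undergo a rule: /u/ → [ə] (rule 2); /o/ → [ə] (rule 2); /i/ → [ə] (rule 2); /t/ → [tʰ] (rule 4).
All other segments surface unchanged.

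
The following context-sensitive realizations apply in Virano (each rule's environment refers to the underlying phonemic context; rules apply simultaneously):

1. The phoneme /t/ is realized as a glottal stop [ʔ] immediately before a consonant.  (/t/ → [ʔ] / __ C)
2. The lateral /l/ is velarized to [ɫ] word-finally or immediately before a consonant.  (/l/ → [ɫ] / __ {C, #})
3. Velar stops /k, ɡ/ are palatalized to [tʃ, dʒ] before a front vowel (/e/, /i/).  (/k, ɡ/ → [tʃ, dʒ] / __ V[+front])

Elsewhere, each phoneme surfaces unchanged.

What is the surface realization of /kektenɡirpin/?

[tʃektendʒirpin]

Rule 3 applies to /k/ (word-initial: before a front vowel) → [tʃ].
/e/ (between /k/ and /k/) is unaffected → [e].
/k/ (between /e/ and /t/): rule 3 targets it, but not before a front vowel → unchanged [k].
/t/ — between /k/ and /e/; rule 1 does not apply here → [t].
/e/ stays [e].
/n/ stays [n].
/ɡ/ — between /n/ and /i/, before a front vowel — surfaces as [dʒ] (rule 3).
/i/ stays [i].
/r/ (between /i/ and /p/) is unaffected → [r].
/p/ stays [p].
/i/ (between /p/ and /n/): no rule targets it → [i].
/n/ — not in any rule's target class → [n].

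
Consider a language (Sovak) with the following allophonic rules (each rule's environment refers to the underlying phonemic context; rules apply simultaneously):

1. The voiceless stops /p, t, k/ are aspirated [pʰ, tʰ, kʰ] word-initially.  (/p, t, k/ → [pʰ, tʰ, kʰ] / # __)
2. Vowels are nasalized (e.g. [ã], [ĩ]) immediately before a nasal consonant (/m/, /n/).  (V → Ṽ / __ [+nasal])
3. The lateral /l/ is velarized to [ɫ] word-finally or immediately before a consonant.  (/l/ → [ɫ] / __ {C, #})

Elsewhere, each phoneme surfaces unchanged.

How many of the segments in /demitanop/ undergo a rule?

2

Segments that undergo a rule: /e/ → [ẽ] (rule 2); /a/ → [ã] (rule 2).
All other segments surface unchanged.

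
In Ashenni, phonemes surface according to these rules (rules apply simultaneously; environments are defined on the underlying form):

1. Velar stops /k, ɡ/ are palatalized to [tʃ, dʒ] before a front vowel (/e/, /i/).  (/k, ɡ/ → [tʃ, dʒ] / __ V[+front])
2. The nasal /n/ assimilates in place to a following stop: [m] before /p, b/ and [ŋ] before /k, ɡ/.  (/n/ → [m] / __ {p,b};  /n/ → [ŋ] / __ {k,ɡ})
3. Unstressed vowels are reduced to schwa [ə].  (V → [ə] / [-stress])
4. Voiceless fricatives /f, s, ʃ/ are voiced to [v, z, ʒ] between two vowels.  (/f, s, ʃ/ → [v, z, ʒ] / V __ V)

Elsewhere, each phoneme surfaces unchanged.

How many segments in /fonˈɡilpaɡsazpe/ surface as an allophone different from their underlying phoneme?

Segments that undergo a rule: /o/ → [ə] (rule 3); /n/ → [ŋ] (rule 2); /ɡ/ → [dʒ] (rule 1); /a/ → [ə] (rule 3); /a/ → [ə] (rule 3); /e/ → [ə] (rule 3).
All other segments surface unchanged.

6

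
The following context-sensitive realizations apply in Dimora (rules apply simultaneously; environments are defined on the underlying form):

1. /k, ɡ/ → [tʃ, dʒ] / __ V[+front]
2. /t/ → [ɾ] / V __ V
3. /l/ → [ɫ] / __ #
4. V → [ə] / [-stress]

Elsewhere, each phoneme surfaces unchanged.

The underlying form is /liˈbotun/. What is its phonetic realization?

[ləˈboɾən]

/l/ (word-initial): rule 3 targets it, but not word-finally → unchanged [l].
/i/ (between /l/ and /b/): in an unstressed syllable, so rule 4 applies → [ə].
/o/ (between /b/ and /t/): rule 4 targets it, but not in an unstressed syllable → unchanged [o].
/t/ (between /o/ and /u/): between two vowels, so rule 2 applies → [ɾ].
Rule 4 applies to /u/ (between /t/ and /n/: in an unstressed syllable) → [ə].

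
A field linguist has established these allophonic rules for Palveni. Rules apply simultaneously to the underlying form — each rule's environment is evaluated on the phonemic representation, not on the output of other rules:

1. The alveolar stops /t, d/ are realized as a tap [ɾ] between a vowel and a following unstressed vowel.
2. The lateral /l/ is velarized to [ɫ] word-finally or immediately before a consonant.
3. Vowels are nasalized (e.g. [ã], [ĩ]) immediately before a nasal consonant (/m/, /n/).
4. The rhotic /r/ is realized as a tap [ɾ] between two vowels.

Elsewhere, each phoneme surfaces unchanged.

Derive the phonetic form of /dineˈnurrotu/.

[dĩnẽˈnurroɾu]

/d/ (word-initial): rule 1 targets it, but not between a vowel and a following unstressed vowel → unchanged [d].
/i/ (between /d/ and /n/) occurs before a nasal consonant → [ĩ] by rule 3.
/n/ (between /i/ and /e/): no rule targets it → [n].
/e/ meets the environment for rule 3 (before a nasal consonant) → [ẽ].
/n/ (between /e/ and /u/) is unaffected → [n].
/u/ (between /n/ and /r/) fails the environment for rule 3, so it stays [u].
/r/ (between /u/ and /r/) fails the environment for rule 4, so it stays [r].
/r/ (between /r/ and /o/): rule 4 targets it, but not between two vowels → unchanged [r].
/o/ (between /r/ and /t/) fails the environment for rule 3, so it stays [o].
/t/ (between /o/ and /u/): between a vowel and a following unstressed vowel, so rule 1 applies → [ɾ].
/u/ (word-final) fails the environment for rule 3, so it stays [u].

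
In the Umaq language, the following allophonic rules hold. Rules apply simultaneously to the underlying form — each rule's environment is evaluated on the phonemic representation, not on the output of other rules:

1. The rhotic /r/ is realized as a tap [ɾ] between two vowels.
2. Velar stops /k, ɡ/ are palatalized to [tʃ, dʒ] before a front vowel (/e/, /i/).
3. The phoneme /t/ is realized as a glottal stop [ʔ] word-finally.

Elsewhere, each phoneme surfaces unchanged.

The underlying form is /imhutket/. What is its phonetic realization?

/i/ — not in any rule's target class → [i].
/m/ (between /i/ and /h/) is unaffected → [m].
/h/ (between /m/ and /u/) is unaffected → [h].
/u/ (between /h/ and /t/): no rule targets it → [u].
/t/ (between /u/ and /k/): rule 3 targets it, but not word-finally → unchanged [t].
Rule 2 applies to /k/ (between /t/ and /e/: before a front vowel) → [tʃ].
/e/ (between /k/ and /t/) is unaffected → [e].
/t/ (word-final): word-finally, so rule 3 applies → [ʔ].

[imhuttʃeʔ]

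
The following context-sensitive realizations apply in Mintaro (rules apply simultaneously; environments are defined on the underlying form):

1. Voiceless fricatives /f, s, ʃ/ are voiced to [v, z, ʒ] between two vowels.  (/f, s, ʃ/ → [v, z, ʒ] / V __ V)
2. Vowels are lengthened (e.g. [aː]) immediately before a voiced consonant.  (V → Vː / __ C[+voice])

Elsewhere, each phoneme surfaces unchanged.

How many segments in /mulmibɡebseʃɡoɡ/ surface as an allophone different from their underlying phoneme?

4

Segments that undergo a rule: /u/ → [uː] (rule 2); /i/ → [iː] (rule 2); /e/ → [eː] (rule 2); /o/ → [oː] (rule 2).
All other segments surface unchanged.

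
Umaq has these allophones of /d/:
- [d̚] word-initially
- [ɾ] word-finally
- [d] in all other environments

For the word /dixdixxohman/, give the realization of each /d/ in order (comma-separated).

[d̚], [d]

Occurrence 1 (position 1): word-initially → [d̚].
Occurrence 2 (position 4): no conditioning environment matches → elsewhere allophone [d].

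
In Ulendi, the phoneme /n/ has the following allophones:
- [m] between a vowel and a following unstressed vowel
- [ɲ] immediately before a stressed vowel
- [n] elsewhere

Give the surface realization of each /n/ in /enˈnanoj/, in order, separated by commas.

[n], [ɲ], [m]

Occurrence 1 (position 2): no conditioning environment matches → elsewhere allophone [n].
Occurrence 2 (position 3): immediately before a stressed vowel → [ɲ].
Occurrence 3 (position 5): between a vowel and a following unstressed vowel → [m].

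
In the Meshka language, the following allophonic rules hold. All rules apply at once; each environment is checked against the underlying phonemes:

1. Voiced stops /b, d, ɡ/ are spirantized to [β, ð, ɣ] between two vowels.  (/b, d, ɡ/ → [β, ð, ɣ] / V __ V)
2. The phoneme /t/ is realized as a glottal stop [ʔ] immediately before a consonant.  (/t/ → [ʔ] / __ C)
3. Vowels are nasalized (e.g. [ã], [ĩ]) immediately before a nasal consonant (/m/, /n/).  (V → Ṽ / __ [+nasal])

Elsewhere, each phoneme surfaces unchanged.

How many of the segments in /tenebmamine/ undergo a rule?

Segments that undergo a rule: /e/ → [ẽ] (rule 3); /a/ → [ã] (rule 3); /i/ → [ĩ] (rule 3).
All other segments surface unchanged.

3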